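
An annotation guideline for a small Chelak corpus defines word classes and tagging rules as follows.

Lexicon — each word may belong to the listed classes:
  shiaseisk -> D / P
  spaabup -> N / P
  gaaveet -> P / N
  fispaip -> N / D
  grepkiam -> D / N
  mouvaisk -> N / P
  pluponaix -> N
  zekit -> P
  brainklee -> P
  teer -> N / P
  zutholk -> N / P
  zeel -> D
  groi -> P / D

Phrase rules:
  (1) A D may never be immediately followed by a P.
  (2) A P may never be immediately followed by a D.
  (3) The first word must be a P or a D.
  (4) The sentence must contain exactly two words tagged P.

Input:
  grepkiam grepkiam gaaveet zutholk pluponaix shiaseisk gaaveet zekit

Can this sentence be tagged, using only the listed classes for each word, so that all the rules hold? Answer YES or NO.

YES

Candidates per position — 1:grepkiam {D,N}; 2:grepkiam {D,N}; 3:gaaveet {P,N}; 4:zutholk {N,P}; 5:pluponaix {N}; 6:shiaseisk {D,P}; 7:gaaveet {P,N}; 8:zekit {P}.
One satisfying assignment: D N P N N D N P.
Check: rule 1 ✓; rule 2 ✓; rule 3 ✓; rule 4 ✓.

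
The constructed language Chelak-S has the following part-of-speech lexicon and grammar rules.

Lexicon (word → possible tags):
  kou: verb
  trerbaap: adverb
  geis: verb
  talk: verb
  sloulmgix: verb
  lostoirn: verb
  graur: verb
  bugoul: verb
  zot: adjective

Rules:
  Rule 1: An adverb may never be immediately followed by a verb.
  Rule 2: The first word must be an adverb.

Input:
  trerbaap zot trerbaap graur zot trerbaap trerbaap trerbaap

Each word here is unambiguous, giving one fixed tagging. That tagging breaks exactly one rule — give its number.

1

Fixed tagging: adverb adjective adverb verb adjective adverb adverb adverb.
Rule check: R1 violated, R2 holds.
Only rule 1 fails.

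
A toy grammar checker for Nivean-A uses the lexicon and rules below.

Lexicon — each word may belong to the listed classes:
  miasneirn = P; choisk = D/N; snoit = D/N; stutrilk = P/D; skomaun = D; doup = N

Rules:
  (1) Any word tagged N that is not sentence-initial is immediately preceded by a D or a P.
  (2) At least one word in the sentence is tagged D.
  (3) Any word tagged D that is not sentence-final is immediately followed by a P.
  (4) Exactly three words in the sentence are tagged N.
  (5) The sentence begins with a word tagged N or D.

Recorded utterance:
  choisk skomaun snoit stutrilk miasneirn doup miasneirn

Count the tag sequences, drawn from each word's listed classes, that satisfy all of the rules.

0

Candidates per position — 1:choisk {D,N}; 2:skomaun {D}; 3:snoit {D,N}; 4:stutrilk {P,D}; 5:miasneirn {P}; 6:doup {N}; 7:miasneirn {P}.
There are 8 candidate sequences in total.
Rule 3 cannot be satisfied by any choice of tags from the lexicon.
So there is no consistent tagging.
Count = 0.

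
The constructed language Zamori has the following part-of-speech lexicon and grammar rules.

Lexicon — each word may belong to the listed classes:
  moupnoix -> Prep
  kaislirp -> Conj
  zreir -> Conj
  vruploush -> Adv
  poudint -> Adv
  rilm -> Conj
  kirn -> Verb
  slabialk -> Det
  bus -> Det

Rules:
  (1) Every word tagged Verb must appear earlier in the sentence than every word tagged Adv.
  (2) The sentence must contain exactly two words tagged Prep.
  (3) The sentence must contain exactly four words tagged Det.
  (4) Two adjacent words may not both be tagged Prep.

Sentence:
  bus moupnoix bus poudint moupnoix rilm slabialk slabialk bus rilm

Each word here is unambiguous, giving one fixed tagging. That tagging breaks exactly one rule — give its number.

3

Fixed tagging: Det Prep Det Adv Prep Conj Det Det Det Conj.
Checking each rule: R1 pass, R2 pass, R3 fail, R4 pass.
Only rule 3 fails.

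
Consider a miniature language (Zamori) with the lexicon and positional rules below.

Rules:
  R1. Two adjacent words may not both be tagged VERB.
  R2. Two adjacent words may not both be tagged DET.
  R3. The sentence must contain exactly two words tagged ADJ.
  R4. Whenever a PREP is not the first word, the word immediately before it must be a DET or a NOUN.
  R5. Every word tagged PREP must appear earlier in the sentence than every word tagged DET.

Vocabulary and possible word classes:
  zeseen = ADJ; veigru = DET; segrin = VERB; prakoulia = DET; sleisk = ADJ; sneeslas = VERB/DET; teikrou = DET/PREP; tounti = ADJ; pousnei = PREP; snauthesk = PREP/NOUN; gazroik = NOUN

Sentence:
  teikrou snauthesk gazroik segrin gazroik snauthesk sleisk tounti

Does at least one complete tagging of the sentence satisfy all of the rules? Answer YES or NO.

YES

Candidates per position — 1:teikrou {DET,PREP}; 2:snauthesk {PREP,NOUN}; 3:gazroik {NOUN}; 4:segrin {VERB}; 5:gazroik {NOUN}; 6:snauthesk {PREP,NOUN}; 7:sleisk {ADJ}; 8:tounti {ADJ}.
One satisfying assignment: PREP NOUN NOUN VERB NOUN PREP ADJ ADJ.
Verifying each rule — rule 1 holds; rule 2 holds; rule 3 holds; rule 4 holds; rule 5 holds.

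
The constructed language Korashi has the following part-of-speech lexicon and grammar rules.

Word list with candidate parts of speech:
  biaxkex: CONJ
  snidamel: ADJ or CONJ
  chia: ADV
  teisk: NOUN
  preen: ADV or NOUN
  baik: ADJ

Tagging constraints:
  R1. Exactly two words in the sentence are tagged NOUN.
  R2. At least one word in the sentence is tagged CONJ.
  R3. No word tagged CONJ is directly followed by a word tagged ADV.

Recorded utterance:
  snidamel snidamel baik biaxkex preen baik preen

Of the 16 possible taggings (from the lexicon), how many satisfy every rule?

4

Candidates per position — 1:snidamel {ADJ,CONJ}; 2:snidamel {ADJ,CONJ}; 3:baik {ADJ}; 4:biaxkex {CONJ}; 5:preen {ADV,NOUN}; 6:baik {ADJ}; 7:preen {ADV,NOUN}.
There are 16 candidate sequences in total.
The sequences that satisfy every rule: ADJ ADJ ADJ CONJ NOUN ADJ NOUN; ADJ CONJ ADJ CONJ NOUN ADJ NOUN; CONJ ADJ ADJ CONJ NOUN ADJ NOUN; CONJ CONJ ADJ CONJ NOUN ADJ NOUN.
Count = 4.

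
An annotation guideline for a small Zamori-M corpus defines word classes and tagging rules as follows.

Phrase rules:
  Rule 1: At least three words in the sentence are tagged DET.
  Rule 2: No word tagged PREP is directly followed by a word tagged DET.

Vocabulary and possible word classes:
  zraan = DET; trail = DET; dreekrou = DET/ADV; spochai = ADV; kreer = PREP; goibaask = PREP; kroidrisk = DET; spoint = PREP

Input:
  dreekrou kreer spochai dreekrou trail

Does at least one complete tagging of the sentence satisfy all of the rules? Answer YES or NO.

Candidates per position — 1:dreekrou {DET,ADV}; 2:kreer {PREP}; 3:spochai {ADV}; 4:dreekrou {DET,ADV}; 5:trail {DET}.
One satisfying assignment: DET PREP ADV DET DET.
Checking: rule 1 satisfied; rule 2 satisfied.

YES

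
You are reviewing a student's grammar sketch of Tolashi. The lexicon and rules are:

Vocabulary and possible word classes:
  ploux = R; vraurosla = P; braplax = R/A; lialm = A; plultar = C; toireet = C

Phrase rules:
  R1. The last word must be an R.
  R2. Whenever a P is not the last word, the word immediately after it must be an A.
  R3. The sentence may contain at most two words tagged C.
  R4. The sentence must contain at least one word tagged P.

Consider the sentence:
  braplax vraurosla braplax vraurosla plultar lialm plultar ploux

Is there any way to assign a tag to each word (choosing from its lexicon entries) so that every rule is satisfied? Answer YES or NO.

NO

Candidates per position — 1:braplax {R,A}; 2:vraurosla {P}; 3:braplax {R,A}; 4:vraurosla {P}; 5:plultar {C}; 6:lialm {A}; 7:plultar {C}; 8:ploux {R}.
Rule 2 cannot be satisfied by any choice of tags from the lexicon.
So there is no consistent tagging.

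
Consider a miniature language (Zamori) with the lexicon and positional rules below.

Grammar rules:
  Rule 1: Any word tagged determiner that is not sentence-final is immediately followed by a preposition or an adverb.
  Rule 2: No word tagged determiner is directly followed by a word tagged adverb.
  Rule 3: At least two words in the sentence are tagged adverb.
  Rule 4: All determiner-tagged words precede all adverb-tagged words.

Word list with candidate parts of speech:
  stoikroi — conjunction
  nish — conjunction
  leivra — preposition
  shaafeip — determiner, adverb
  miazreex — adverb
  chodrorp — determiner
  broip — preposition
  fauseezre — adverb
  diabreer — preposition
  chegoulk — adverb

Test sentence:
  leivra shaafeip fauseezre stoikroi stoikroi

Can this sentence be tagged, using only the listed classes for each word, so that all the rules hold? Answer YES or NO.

Candidates per position — 1:leivra {preposition}; 2:shaafeip {determiner,adverb}; 3:fauseezre {adverb}; 4:stoikroi {conjunction}; 5:stoikroi {conjunction}.
One satisfying assignment: preposition adverb adverb conjunction conjunction.
Verifying each rule — rule 1 ok; rule 2 ok; rule 3 ok; rule 4 ok.

YES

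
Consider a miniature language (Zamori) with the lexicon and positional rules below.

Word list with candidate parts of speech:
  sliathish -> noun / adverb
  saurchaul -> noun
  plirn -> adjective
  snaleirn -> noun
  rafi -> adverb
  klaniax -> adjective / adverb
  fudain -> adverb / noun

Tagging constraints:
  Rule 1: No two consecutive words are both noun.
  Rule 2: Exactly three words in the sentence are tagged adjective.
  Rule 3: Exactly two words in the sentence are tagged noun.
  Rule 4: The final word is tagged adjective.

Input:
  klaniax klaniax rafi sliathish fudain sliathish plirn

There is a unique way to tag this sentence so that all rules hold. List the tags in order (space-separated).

Candidates per position — 1:klaniax {adjective,adverb}; 2:klaniax {adjective,adverb}; 3:rafi {adverb}; 4:sliathish {noun,adverb}; 5:fudain {adverb,noun}; 6:sliathish {noun,adverb}; 7:plirn {adjective}.
Word 1 cannot be adverb — rule 2 would then fail for every completion. It is adjective.
Word 2 cannot be adverb — rule 2 would then fail for every completion. It is adjective.
The remaining ambiguous positions (4, 5, 6) are resolved jointly — only one combination satisfies every rule.
The unique satisfying tagging is: adjective adjective adverb noun adverb noun adjective.
Check: rule 1 ✓; rule 2 ✓; rule 3 ✓; rule 4 ✓.

adjective adjective adverb noun adverb noun adjective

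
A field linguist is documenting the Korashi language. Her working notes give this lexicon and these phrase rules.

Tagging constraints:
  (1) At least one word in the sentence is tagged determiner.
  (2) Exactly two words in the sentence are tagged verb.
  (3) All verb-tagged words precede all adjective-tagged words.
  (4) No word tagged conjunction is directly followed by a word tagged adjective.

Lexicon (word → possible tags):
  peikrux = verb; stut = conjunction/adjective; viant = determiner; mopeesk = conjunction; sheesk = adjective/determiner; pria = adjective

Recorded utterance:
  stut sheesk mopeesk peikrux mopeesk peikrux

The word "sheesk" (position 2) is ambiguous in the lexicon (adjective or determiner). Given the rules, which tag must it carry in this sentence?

Candidates per position — 1:stut {conjunction,adjective}; 2:sheesk {adjective,determiner}; 3:mopeesk {conjunction}; 4:peikrux {verb}; 5:mopeesk {conjunction}; 6:peikrux {verb}.
At position 1, choosing adjective makes rule 3 impossible to satisfy; hence conjunction.
At position 2, choosing adjective makes rule 1 impossible to satisfy; hence determiner.
The only consistent sequence is: conjunction determiner conjunction verb conjunction verb.
Verifying each rule — rule 1 satisfied; rule 2 satisfied; rule 3 satisfied; rule 4 satisfied.

determiner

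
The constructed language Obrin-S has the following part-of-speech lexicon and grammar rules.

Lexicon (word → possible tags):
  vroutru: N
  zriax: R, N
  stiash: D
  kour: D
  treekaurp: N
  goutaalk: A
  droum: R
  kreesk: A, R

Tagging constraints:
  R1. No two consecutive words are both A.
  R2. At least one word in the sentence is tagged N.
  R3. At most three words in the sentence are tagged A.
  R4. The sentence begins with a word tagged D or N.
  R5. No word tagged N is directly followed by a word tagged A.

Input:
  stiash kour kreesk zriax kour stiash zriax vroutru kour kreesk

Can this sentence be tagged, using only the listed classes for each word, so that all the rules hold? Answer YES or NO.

YES

Candidates per position — 1:stiash {D}; 2:kour {D}; 3:kreesk {A,R}; 4:zriax {R,N}; 5:kour {D}; 6:stiash {D}; 7:zriax {R,N}; 8:vroutru {N}; 9:kour {D}; 10:kreesk {A,R}.
One satisfying assignment: D D A N D D N N D R.
Rule-by-rule: rule 1 holds; rule 2 holds; rule 3 holds; rule 4 holds; rule 5 holds.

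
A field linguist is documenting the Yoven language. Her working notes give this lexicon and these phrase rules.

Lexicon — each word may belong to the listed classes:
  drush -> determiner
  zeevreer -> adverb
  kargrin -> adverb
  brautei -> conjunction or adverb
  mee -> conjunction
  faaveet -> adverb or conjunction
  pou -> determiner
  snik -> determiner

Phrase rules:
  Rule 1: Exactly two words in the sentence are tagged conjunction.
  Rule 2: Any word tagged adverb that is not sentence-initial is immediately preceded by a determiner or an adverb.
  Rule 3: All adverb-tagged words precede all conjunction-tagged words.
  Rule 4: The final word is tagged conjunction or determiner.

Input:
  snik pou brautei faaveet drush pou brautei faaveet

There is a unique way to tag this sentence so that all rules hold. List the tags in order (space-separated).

determiner determiner adverb adverb determiner determiner conjunction conjunction

Candidates per position — 1:snik {determiner}; 2:pou {determiner}; 3:brautei {conjunction,adverb}; 4:faaveet {adverb,conjunction}; 5:drush {determiner}; 6:pou {determiner}; 7:brautei {conjunction,adverb}; 8:faaveet {adverb,conjunction}.
Word 8 cannot be adverb — rule 4 would then fail for every completion. It is conjunction.
The remaining ambiguous positions (3, 4, 7) are resolved jointly — only one combination satisfies every rule.
That leaves exactly one tagging: determiner determiner adverb adverb determiner determiner conjunction conjunction.
Rule-by-rule: rule 1 satisfied; rule 2 satisfied; rule 3 satisfied; rule 4 satisfied.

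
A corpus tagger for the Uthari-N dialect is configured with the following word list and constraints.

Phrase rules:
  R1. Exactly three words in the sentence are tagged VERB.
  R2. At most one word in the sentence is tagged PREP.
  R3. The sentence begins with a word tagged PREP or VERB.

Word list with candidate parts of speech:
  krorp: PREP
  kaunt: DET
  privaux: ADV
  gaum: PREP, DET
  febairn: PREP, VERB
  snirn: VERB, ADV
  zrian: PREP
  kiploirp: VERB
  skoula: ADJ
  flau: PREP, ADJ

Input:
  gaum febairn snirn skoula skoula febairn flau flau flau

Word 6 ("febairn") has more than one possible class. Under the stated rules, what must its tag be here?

Candidates per position — 1:gaum {PREP,DET}; 2:febairn {PREP,VERB}; 3:snirn {VERB,ADV}; 4:skoula {ADJ}; 5:skoula {ADJ}; 6:febairn {PREP,VERB}; 7:flau {PREP,ADJ}; 8:flau {PREP,ADJ}; 9:flau {PREP,ADJ}.
At position 1, choosing DET makes rule 3 impossible to satisfy; hence PREP.
At position 2, choosing PREP makes rule 1 impossible to satisfy; hence VERB.
At position 3, choosing ADV makes rule 1 impossible to satisfy; hence VERB.
At position 6, choosing PREP makes rule 1 impossible to satisfy; hence VERB.
At position 7, choosing PREP makes rule 2 impossible to satisfy; hence ADJ.
At position 8, choosing PREP makes rule 2 impossible to satisfy; hence ADJ.
At position 9, choosing PREP makes rule 2 impossible to satisfy; hence ADJ.
The unique satisfying tagging is: PREP VERB VERB ADJ ADJ VERB ADJ ADJ ADJ.
Rule-by-rule: rule 1 ✓; rule 2 ✓; rule 3 ✓.

VERB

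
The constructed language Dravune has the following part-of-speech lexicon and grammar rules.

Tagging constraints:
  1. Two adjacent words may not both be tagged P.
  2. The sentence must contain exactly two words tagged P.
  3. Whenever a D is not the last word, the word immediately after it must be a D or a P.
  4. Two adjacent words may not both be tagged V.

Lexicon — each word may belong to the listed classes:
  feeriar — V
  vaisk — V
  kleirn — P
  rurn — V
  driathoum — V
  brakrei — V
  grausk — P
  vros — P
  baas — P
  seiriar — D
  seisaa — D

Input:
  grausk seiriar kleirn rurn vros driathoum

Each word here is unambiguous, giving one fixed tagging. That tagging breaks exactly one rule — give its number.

Fixed tagging: P D P V P V.
Applying the rules: R1 ✓, R2 ✗, R3 ✓, R4 ✓.
Only rule 2 fails.

2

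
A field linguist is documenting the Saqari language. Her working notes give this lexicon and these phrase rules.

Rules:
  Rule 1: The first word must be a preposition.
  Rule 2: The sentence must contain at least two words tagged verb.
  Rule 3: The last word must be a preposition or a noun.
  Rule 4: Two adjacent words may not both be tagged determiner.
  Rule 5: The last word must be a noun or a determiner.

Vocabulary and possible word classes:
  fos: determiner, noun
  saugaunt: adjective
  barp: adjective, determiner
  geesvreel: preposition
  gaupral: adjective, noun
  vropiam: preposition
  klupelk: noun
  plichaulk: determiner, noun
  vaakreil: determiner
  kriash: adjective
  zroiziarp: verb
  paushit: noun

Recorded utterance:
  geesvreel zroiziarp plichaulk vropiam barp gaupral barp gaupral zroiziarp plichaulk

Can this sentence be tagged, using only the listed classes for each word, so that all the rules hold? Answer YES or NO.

Candidates per position — 1:geesvreel {preposition}; 2:zroiziarp {verb}; 3:plichaulk {determiner,noun}; 4:vropiam {preposition}; 5:barp {adjective,determiner}; 6:gaupral {adjective,noun}; 7:barp {adjective,determiner}; 8:gaupral {adjective,noun}; 9:zroiziarp {verb}; 10:plichaulk {determiner,noun}.
One satisfying assignment: preposition verb determiner preposition adjective adjective determiner adjective verb noun.
Rule-by-rule: rule 1 holds; rule 2 holds; rule 3 holds; rule 4 holds; rule 5 holds.

YES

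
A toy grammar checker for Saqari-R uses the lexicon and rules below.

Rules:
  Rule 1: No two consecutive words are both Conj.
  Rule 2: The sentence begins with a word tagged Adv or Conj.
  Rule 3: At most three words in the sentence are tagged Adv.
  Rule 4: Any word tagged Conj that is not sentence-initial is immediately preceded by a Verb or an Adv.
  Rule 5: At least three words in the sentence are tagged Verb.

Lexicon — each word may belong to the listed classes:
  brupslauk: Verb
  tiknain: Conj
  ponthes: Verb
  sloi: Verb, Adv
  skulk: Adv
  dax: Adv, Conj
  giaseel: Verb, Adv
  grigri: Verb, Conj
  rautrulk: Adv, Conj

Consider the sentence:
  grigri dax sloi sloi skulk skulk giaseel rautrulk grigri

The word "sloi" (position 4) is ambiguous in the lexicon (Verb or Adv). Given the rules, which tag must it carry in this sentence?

Candidates per position — 1:grigri {Verb,Conj}; 2:dax {Adv,Conj}; 3:sloi {Verb,Adv}; 4:sloi {Verb,Adv}; 5:skulk {Adv}; 6:skulk {Adv}; 7:giaseel {Verb,Adv}; 8:rautrulk {Adv,Conj}; 9:grigri {Verb,Conj}.
Word 1 cannot be Verb — rule 2 would then fail for every completion. It is Conj.
Word 2 cannot be Conj — rule 1 would then fail for every completion. It is Adv.
Word 3 cannot be Adv — rule 3 would then fail for every completion. It is Verb.
Word 4 cannot be Adv — rule 3 would then fail for every completion. It is Verb.
Word 7 cannot be Adv — rule 3 would then fail for every completion. It is Verb.
Word 8 cannot be Adv — rule 3 would then fail for every completion. It is Conj.
Word 9 cannot be Conj — rule 1 would then fail for every completion. It is Verb.
The only consistent sequence is: Conj Adv Verb Verb Adv Adv Verb Conj Verb.
Verifying each rule — rule 1 satisfied; rule 2 satisfied; rule 3 satisfied; rule 4 satisfied; rule 5 satisfied.

Verb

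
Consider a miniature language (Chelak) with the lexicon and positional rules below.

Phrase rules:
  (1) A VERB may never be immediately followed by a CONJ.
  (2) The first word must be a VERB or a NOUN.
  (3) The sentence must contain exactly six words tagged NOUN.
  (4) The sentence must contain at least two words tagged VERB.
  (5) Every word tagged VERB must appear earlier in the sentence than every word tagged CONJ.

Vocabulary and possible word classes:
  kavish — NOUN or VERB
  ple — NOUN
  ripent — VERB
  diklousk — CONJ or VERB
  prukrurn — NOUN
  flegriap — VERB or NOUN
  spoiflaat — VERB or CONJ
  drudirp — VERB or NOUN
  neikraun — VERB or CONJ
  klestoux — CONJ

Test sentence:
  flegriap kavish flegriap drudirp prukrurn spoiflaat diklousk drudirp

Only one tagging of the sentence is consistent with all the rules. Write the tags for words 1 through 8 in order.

NOUN NOUN NOUN NOUN NOUN VERB VERB NOUN

Candidates per position — 1:flegriap {VERB,NOUN}; 2:kavish {NOUN,VERB}; 3:flegriap {VERB,NOUN}; 4:drudirp {VERB,NOUN}; 5:prukrurn {NOUN}; 6:spoiflaat {VERB,CONJ}; 7:diklousk {CONJ,VERB}; 8:drudirp {VERB,NOUN}.
Position 1: VERB is ruled out by rule 3; that leaves NOUN.
Position 2: VERB is ruled out by rule 3; that leaves NOUN.
Position 3: VERB is ruled out by rule 3; that leaves NOUN.
Position 4: VERB is ruled out by rule 3; that leaves NOUN.
Position 8: VERB is ruled out by rule 3; that leaves NOUN.
Position 6: CONJ is ruled out by rule 4; that leaves VERB.
Position 7: CONJ is ruled out by rule 1; that leaves VERB.
The only consistent sequence is: NOUN NOUN NOUN NOUN NOUN VERB VERB NOUN.
Verifying each rule — rule 1 ✓; rule 2 ✓; rule 3 ✓; rule 4 ✓; rule 5 ✓.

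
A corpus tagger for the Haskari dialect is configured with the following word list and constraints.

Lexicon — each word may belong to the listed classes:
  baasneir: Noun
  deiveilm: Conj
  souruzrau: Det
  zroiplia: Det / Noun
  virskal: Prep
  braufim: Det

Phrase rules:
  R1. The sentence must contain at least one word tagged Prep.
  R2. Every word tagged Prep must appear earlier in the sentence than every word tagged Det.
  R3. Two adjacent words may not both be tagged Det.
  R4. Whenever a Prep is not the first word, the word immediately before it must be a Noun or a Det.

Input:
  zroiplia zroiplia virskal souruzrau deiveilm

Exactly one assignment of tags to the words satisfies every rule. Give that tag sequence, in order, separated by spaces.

Noun Noun Prep Det Conj

Candidates per position — 1:zroiplia {Det,Noun}; 2:zroiplia {Det,Noun}; 3:virskal {Prep}; 4:souruzrau {Det}; 5:deiveilm {Conj}.
Position 1: tagging it Det would leave rule 2 unsatisfiable, so it must be Noun.
Position 2: tagging it Det would leave rule 2 unsatisfiable, so it must be Noun.
So the tagging must be: Noun Noun Prep Det Conj.
Verifying each rule — rule 1 satisfied; rule 2 satisfied; rule 3 satisfied; rule 4 satisfied.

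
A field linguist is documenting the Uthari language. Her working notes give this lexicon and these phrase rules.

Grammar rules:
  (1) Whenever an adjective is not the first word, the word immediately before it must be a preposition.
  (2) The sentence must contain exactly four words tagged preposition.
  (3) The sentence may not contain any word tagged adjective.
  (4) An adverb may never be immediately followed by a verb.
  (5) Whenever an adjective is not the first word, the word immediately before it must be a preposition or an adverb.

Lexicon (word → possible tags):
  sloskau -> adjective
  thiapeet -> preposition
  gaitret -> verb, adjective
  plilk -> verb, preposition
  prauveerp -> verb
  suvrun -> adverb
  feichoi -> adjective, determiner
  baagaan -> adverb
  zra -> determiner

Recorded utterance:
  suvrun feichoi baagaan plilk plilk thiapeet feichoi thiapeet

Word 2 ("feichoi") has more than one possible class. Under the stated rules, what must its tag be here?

Candidates per position — 1:suvrun {adverb}; 2:feichoi {adjective,determiner}; 3:baagaan {adverb}; 4:plilk {verb,preposition}; 5:plilk {verb,preposition}; 6:thiapeet {preposition}; 7:feichoi {adjective,determiner}; 8:thiapeet {preposition}.
Position 2: tagging it adjective would leave rule 1 unsatisfiable, so it must be determiner.
Position 4: tagging it verb would leave rule 2 unsatisfiable, so it must be preposition.
Position 5: tagging it verb would leave rule 2 unsatisfiable, so it must be preposition.
Position 7: tagging it adjective would leave rule 3 unsatisfiable, so it must be determiner.
That leaves exactly one tagging: adverb determiner adverb preposition preposition preposition determiner preposition.
Checking: rule 1 satisfied; rule 2 satisfied; rule 3 satisfied; rule 4 satisfied; rule 5 satisfied.

determiner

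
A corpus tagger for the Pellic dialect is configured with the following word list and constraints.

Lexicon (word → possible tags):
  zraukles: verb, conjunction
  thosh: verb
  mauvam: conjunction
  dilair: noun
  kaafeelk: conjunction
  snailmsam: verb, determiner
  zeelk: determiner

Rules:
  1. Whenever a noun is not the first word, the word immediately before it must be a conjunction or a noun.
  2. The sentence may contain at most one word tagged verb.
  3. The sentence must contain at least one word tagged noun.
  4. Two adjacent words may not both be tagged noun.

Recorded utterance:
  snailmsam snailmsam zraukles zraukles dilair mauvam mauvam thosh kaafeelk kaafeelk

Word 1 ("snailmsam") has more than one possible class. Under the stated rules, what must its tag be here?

determiner

Candidates per position — 1:snailmsam {verb,determiner}; 2:snailmsam {verb,determiner}; 3:zraukles {verb,conjunction}; 4:zraukles {verb,conjunction}; 5:dilair {noun}; 6:mauvam {conjunction}; 7:mauvam {conjunction}; 8:thosh {verb}; 9:kaafeelk {conjunction}; 10:kaafeelk {conjunction}.
If word 1 were verb, no tagging could satisfy rule 2; so word 1 is determiner.
If word 2 were verb, no tagging could satisfy rule 2; so word 2 is determiner.
If word 3 were verb, no tagging could satisfy rule 2; so word 3 is conjunction.
If word 4 were verb, no tagging could satisfy rule 1; so word 4 is conjunction.
So the tagging must be: determiner determiner conjunction conjunction noun conjunction conjunction verb conjunction conjunction.
Rule-by-rule: rule 1 holds; rule 2 holds; rule 3 holds; rule 4 holds.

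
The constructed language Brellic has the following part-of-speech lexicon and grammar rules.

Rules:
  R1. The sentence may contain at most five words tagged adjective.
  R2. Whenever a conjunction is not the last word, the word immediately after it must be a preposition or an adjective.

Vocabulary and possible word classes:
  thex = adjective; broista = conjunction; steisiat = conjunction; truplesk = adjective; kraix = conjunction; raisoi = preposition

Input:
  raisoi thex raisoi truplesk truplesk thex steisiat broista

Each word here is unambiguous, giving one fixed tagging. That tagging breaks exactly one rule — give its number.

2

Fixed tagging: preposition adjective preposition adjective adjective adjective conjunction conjunction.
Applying the rules: R1 holds, R2 violated.
Only rule 2 fails.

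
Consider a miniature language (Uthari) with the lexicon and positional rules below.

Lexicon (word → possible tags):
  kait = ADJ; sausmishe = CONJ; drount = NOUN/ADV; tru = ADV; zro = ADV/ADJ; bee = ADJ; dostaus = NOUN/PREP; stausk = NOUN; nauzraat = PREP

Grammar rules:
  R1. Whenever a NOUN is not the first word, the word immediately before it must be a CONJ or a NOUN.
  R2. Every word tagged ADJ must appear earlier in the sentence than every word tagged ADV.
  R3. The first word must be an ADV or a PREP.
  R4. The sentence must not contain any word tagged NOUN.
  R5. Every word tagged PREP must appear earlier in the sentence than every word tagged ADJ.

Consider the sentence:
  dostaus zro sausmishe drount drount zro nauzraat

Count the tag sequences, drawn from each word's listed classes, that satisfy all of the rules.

Candidates per position — 1:dostaus {NOUN,PREP}; 2:zro {ADV,ADJ}; 3:sausmishe {CONJ}; 4:drount {NOUN,ADV}; 5:drount {NOUN,ADV}; 6:zro {ADV,ADJ}; 7:nauzraat {PREP}.
There are 32 candidate sequences in total.
The sequences that satisfy every rule: PREP ADV CONJ ADV ADV ADV PREP.
Count = 1.

1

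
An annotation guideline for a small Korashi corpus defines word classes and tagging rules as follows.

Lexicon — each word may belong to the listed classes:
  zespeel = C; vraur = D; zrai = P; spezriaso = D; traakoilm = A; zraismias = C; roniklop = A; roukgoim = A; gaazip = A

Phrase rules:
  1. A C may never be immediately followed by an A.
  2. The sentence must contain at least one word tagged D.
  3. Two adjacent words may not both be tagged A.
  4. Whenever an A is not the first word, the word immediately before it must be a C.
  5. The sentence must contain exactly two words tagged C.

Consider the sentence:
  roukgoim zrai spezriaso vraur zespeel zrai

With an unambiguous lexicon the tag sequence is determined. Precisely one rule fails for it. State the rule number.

5

Fixed tagging: A P D D C P.
Rule check: R1 ok, R2 ok, R3 ok, R4 ok, R5 fails.
Only rule 5 fails.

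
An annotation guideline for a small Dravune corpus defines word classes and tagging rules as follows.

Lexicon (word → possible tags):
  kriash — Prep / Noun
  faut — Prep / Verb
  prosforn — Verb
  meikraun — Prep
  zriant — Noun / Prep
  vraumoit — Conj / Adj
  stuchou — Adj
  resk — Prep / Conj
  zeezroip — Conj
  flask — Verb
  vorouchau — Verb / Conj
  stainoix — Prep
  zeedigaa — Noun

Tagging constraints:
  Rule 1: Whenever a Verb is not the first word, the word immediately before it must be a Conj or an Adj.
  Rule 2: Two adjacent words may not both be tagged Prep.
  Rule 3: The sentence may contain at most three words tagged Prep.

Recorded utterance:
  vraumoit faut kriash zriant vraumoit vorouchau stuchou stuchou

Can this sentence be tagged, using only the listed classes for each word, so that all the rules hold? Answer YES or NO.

Candidates per position — 1:vraumoit {Conj,Adj}; 2:faut {Prep,Verb}; 3:kriash {Prep,Noun}; 4:zriant {Noun,Prep}; 5:vraumoit {Conj,Adj}; 6:vorouchau {Verb,Conj}; 7:stuchou {Adj}; 8:stuchou {Adj}.
One satisfying assignment: Adj Prep Noun Noun Adj Conj Adj Adj.
Checking: rule 1 holds; rule 2 holds; rule 3 holds.

YES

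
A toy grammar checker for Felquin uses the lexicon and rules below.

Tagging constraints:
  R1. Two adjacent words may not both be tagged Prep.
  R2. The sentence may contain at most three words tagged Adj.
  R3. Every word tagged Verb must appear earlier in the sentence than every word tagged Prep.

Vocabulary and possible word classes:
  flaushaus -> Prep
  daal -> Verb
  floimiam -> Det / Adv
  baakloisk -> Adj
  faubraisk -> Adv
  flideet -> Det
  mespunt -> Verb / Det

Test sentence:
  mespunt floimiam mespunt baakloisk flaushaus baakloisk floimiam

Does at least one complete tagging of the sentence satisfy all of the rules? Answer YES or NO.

Candidates per position — 1:mespunt {Verb,Det}; 2:floimiam {Det,Adv}; 3:mespunt {Verb,Det}; 4:baakloisk {Adj}; 5:flaushaus {Prep}; 6:baakloisk {Adj}; 7:floimiam {Det,Adv}.
One satisfying assignment: Det Adv Verb Adj Prep Adj Det.
Verifying each rule — rule 1 ✓; rule 2 ✓; rule 3 ✓.

YES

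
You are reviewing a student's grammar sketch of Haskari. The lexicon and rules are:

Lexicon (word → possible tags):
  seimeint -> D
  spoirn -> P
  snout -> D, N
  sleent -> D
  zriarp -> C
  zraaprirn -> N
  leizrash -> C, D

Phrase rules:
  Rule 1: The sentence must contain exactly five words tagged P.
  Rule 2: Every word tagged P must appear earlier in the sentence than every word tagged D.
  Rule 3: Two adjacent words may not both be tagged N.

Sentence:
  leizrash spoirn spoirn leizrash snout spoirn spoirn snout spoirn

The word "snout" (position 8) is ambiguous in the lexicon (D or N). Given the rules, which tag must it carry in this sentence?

Candidates per position — 1:leizrash {C,D}; 2:spoirn {P}; 3:spoirn {P}; 4:leizrash {C,D}; 5:snout {D,N}; 6:spoirn {P}; 7:spoirn {P}; 8:snout {D,N}; 9:spoirn {P}.
Position 1: tagging it D would leave rule 2 unsatisfiable, so it must be C.
Position 4: tagging it D would leave rule 2 unsatisfiable, so it must be C.
Position 5: tagging it D would leave rule 2 unsatisfiable, so it must be N.
Position 8: tagging it D would leave rule 2 unsatisfiable, so it must be N.
The only consistent sequence is: C P P C N P P N P.
Verifying each rule — rule 1 ✓; rule 2 ✓; rule 3 ✓.

N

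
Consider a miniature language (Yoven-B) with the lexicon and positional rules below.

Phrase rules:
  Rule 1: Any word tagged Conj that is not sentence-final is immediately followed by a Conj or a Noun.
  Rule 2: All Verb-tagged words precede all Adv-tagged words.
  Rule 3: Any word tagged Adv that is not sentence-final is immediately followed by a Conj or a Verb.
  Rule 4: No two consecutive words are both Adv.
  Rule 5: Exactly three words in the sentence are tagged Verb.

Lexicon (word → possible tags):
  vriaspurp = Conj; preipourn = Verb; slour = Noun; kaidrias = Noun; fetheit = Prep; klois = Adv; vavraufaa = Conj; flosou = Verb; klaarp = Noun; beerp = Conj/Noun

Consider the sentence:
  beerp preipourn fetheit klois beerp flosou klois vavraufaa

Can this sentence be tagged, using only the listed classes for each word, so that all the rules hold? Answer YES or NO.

NO

Candidates per position — 1:beerp {Conj,Noun}; 2:preipourn {Verb}; 3:fetheit {Prep}; 4:klois {Adv}; 5:beerp {Conj,Noun}; 6:flosou {Verb}; 7:klois {Adv}; 8:vavraufaa {Conj}.
Rule 2 cannot be satisfied by any choice of tags from the lexicon.
So there is no consistent tagging.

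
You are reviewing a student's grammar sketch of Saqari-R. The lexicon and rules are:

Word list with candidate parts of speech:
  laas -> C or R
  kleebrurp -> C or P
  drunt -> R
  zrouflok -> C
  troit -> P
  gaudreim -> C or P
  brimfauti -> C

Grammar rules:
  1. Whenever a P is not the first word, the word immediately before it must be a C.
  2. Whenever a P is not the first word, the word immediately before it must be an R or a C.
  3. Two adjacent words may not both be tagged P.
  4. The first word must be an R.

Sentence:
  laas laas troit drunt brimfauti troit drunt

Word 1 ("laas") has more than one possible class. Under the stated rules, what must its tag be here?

Candidates per position — 1:laas {C,R}; 2:laas {C,R}; 3:troit {P}; 4:drunt {R}; 5:brimfauti {C}; 6:troit {P}; 7:drunt {R}.
Word 1 cannot be C — rule 4 would then fail for every completion. It is R.
Word 2 cannot be R — rule 1 would then fail for every completion. It is C.
The only consistent sequence is: R C P R C P R.
Rule-by-rule: rule 1 ✓; rule 2 ✓; rule 3 ✓; rule 4 ✓.

R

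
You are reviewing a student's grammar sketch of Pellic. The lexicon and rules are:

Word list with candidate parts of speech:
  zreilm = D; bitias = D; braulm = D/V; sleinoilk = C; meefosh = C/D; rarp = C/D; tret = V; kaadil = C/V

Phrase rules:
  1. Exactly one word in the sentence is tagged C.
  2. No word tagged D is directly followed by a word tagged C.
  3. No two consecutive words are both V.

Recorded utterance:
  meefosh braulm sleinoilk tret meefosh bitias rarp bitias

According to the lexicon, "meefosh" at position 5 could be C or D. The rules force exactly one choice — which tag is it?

Candidates per position — 1:meefosh {C,D}; 2:braulm {D,V}; 3:sleinoilk {C}; 4:tret {V}; 5:meefosh {C,D}; 6:bitias {D}; 7:rarp {C,D}; 8:bitias {D}.
If word 1 were C, no tagging could satisfy rule 1; so word 1 is D.
If word 2 were D, no tagging could satisfy rule 2; so word 2 is V.
If word 5 were C, no tagging could satisfy rule 1; so word 5 is D.
If word 7 were C, no tagging could satisfy rule 1; so word 7 is D.
The unique satisfying tagging is: D V C V D D D D.
Checking: rule 1 holds; rule 2 holds; rule 3 holds.

D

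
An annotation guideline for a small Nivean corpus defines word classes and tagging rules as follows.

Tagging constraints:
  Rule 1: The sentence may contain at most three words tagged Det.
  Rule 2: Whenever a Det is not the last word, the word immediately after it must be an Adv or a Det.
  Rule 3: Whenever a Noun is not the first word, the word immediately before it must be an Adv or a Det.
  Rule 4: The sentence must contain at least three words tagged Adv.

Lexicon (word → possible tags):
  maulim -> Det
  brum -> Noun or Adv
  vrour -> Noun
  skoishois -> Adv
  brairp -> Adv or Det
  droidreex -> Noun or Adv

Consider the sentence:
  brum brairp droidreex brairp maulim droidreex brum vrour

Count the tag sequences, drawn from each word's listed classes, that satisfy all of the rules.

Candidates per position — 1:brum {Noun,Adv}; 2:brairp {Adv,Det}; 3:droidreex {Noun,Adv}; 4:brairp {Adv,Det}; 5:maulim {Det}; 6:droidreex {Noun,Adv}; 7:brum {Noun,Adv}; 8:vrour {Noun}.
There are 64 candidate sequences in total.
Checking each against the rules leaves 12 sequences.
Count = 12.

12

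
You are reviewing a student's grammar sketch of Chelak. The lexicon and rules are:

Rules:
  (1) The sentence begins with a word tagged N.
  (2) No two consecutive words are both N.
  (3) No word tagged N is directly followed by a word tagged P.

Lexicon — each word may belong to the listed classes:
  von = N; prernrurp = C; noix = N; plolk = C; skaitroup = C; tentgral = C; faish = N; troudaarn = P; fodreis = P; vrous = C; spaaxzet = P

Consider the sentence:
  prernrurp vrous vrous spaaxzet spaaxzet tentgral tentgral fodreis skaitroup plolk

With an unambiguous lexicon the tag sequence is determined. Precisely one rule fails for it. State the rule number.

Fixed tagging: C C C P P C C P C C.
Applying the rules: R1 fail, R2 pass, R3 pass.
Only rule 1 fails.

1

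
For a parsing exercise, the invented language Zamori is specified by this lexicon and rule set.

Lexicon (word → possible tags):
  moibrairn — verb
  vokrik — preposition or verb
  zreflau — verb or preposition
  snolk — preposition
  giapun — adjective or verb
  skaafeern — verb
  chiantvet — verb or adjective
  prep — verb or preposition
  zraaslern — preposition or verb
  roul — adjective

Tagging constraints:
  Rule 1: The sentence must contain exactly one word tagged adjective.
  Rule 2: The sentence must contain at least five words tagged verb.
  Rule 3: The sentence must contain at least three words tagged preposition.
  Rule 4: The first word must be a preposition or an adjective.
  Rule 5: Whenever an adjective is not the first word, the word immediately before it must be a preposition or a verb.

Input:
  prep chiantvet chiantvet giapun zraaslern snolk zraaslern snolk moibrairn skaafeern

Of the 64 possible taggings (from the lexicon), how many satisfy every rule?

9

Candidates per position — 1:prep {verb,preposition}; 2:chiantvet {verb,adjective}; 3:chiantvet {verb,adjective}; 4:giapun {adjective,verb}; 5:zraaslern {preposition,verb}; 6:snolk {preposition}; 7:zraaslern {preposition,verb}; 8:snolk {preposition}; 9:moibrairn {verb}; 10:skaafeern {verb}.
There are 64 candidate sequences in total.
Checking each against the rules leaves 9 sequences.
Count = 9.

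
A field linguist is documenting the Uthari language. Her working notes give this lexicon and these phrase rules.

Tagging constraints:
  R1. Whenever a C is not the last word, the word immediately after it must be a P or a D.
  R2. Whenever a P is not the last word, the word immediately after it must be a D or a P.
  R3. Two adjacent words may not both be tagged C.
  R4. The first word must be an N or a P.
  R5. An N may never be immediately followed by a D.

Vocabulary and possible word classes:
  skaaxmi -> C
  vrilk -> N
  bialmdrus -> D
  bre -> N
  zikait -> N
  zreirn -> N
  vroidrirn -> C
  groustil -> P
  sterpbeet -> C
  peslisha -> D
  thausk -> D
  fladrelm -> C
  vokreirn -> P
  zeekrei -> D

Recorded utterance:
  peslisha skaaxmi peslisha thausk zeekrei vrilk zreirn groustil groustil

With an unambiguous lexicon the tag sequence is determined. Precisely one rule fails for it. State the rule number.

4

Fixed tagging: D C D D D N N P P.
Checking each rule: R1 ✓, R2 ✓, R3 ✓, R4 ✗, R5 ✓.
Only rule 4 fails.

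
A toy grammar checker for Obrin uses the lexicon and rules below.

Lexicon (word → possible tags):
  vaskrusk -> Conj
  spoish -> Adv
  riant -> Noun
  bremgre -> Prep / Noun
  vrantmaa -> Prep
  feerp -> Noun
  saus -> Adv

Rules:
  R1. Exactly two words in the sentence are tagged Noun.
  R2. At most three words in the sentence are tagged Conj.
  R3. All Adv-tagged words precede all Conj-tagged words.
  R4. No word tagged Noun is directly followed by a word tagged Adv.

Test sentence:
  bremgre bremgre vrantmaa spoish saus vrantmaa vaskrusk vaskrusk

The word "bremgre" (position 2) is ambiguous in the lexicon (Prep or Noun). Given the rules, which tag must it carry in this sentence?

Candidates per position — 1:bremgre {Prep,Noun}; 2:bremgre {Prep,Noun}; 3:vrantmaa {Prep}; 4:spoish {Adv}; 5:saus {Adv}; 6:vrantmaa {Prep}; 7:vaskrusk {Conj}; 8:vaskrusk {Conj}.
At position 1, choosing Prep makes rule 1 impossible to satisfy; hence Noun.
At position 2, choosing Prep makes rule 1 impossible to satisfy; hence Noun.
The only consistent sequence is: Noun Noun Prep Adv Adv Prep Conj Conj.
Verifying each rule — rule 1 satisfied; rule 2 satisfied; rule 3 satisfied; rule 4 satisfied.

Noun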